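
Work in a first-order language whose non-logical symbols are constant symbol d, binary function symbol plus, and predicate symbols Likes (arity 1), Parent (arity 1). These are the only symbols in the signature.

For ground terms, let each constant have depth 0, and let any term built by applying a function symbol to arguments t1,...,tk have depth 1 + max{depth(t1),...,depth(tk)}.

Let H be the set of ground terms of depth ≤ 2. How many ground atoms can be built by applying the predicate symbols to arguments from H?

First count ground terms of depth ≤ 2.
Let N_k = |{terms of depth ≤ k}|. Then N_0 = 1 and N_k = 1 + N_{k-1}^2 for k ≥ 1 (one summand per function symbol, arity giving the exponent).
N_0 = 1
N_1 = 1 + 1^2 = 2
N_2 = 1 + 2^2 = 5
So |H| = 5.
Each predicate of arity r yields |H|^r ground atoms (one per choice of an r-tuple from H):
  Likes: 5;  Parent: 5
Total ground atoms: 5 + 5 = 10.

10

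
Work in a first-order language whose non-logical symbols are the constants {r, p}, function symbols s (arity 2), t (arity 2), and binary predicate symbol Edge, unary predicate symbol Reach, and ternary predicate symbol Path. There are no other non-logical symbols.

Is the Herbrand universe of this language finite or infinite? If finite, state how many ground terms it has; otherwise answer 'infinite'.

infinite

The signature has at least one function symbol (s, arity 2) and at least one constant (r).
Iterating s gives infinitely many distinct ground terms: r, s(r, r), s(s(r, r), s(r, r)), ...
So the Herbrand universe is infinite.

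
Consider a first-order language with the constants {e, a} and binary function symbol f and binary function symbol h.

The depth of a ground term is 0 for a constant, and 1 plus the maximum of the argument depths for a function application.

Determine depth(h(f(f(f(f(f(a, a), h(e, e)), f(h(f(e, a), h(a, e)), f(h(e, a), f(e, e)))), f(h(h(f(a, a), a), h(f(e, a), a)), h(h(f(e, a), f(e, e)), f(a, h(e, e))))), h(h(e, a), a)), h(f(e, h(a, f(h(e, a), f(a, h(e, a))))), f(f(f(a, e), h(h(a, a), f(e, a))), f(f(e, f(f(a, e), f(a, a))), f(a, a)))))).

7

depth(f(a, a)) = 1 + max(0, 0) = 1
depth(h(e, e)) = 1 + max(0, 0) = 1
depth(f(f(a, a), h(e, e))) = 1 + max(1, 1) = 2
depth(f(e, a)) = 1 + max(0, 0) = 1
depth(h(a, e)) = 1 + max(0, 0) = 1
depth(h(f(e, a), h(a, e))) = 1 + max(1, 1) = 2
depth(h(e, a)) = 1 + max(0, 0) = 1
depth(f(e, e)) = 1 + max(0, 0) = 1
depth(f(h(e, a), f(e, e))) = 1 + max(1, 1) = 2
depth(f(h(f(e, a), h(a, e)), f(h(e, a), f(e, e)))) = 1 + max(2, 2) = 3
depth(f(f(f(a, a), h(e, e)), f(h(f(e, a), h(a, e)), f(h(e, a), f(e, e))))) = 1 + max(2, 3) = 4
depth(h(f(a, a), a)) = 1 + max(1, 0) = 2
depth(h(f(e, a), a)) = 1 + max(1, 0) = 2
depth(h(h(f(a, a), a), h(f(e, a), a))) = 1 + max(2, 2) = 3
depth(h(f(e, a), f(e, e))) = 1 + max(1, 1) = 2
depth(f(a, h(e, e))) = 1 + max(0, 1) = 2
depth(h(h(f(e, a), f(e, e)), f(a, h(e, e)))) = 1 + max(2, 2) = 3
depth(f(h(h(f(a, a), a), h(f(e, a), a)), h(h(f(e, a), f(e, e)), f(a, h(e, e))))) = 1 + max(3, 3) = 4
depth(f(f(f(f(a, a), h(e, e)), f(h(f(e, a), h(a, e)), f(h(e, a), f(e, e)))), f(h(h(f(a, a), a), h(f(e, a), a)), h(h(f(e, a), f(e, e)), f(a, h(e, e)))))) = 1 + max(4, 4) = 5
depth(h(h(e, a), a)) = 1 + max(1, 0) = 2
depth(f(f(f(f(f(a, a), h(e, e)), f(h(f(e, a), h(a, e)), f(h(e, a), f(e, e)))), f(h(h(f(a, a), a), h(f(e, a), a)), h(h(f(e, a), f(e, e)), f(a, h(e, e))))), h(h(e, a), a))) = 1 + max(5, 2) = 6
depth(f(a, h(e, a))) = 1 + max(0, 1) = 2
depth(f(h(e, a), f(a, h(e, a)))) = 1 + max(1, 2) = 3
depth(h(a, f(h(e, a), f(a, h(e, a))))) = 1 + max(0, 3) = 4
depth(f(e, h(a, f(h(e, a), f(a, h(e, a)))))) = 1 + max(0, 4) = 5
depth(f(a, e)) = 1 + max(0, 0) = 1
depth(h(a, a)) = 1 + max(0, 0) = 1
depth(h(h(a, a), f(e, a))) = 1 + max(1, 1) = 2
depth(f(f(a, e), h(h(a, a), f(e, a)))) = 1 + max(1, 2) = 3
depth(f(f(a, e), f(a, a))) = 1 + max(1, 1) = 2
depth(f(e, f(f(a, e), f(a, a)))) = 1 + max(0, 2) = 3
depth(f(f(e, f(f(a, e), f(a, a))), f(a, a))) = 1 + max(3, 1) = 4
depth(f(f(f(a, e), h(h(a, a), f(e, a))), f(f(e, f(f(a, e), f(a, a))), f(a, a)))) = 1 + max(3, 4) = 5
depth(h(f(e, h(a, f(h(e, a), f(a, h(e, a))))), f(f(f(a, e), h(h(a, a), f(e, a))), f(f(e, f(f(a, e), f(a, a))), f(a, a))))) = 1 + max(5, 5) = 6
depth(h(f(f(f(f(f(a, a), h(e, e)), f(h(f(e, a), h(a, e)), f(h(e, a), f(e, e)))), f(h(h(f(a, a), a), h(f(e, a), a)), h(h(f(e, a), f(e, e)), f(a, h(e, e))))), h(h(e, a), a)), h(f(e, h(a, f(h(e, a), f(a, h(e, a))))), f(f(f(a, e), h(h(a, a), f(e, a))), f(f(e, f(f(a, e), f(a, a))), f(a, a)))))) = 1 + max(6, 6) = 7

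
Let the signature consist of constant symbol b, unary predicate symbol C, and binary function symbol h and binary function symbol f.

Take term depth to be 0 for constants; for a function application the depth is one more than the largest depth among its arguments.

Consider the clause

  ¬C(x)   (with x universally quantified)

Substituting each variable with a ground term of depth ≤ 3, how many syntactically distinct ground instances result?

Ground terms of depth ≤ 3:
  Write N_k for the number of ground terms of depth ≤ k. A term of depth ≤ k is either a constant or a function symbol applied to arguments of depth ≤ k−1, so N_k = 1 + N_{k-1}^2 + N_{k-1}^2.
  N_0 = 1
  N_1 = 1 + 1^2 + 1^2 = 3
  N_2 = 1 + 3^2 + 3^2 = 19
  N_3 = 1 + 19^2 + 19^2 = 723
So there are 723 ground terms available for substitution.
There is 1 variable to instantiate (x),  occurring in at least one literal, so different choices give different ground instances.
Number of ground instances = 723.

723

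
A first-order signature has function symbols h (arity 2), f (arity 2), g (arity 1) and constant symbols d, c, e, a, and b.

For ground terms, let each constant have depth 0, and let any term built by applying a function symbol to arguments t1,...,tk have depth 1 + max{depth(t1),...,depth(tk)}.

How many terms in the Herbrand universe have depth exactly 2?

7205

If N_k denotes the number of depth-≤k ground terms, the 5 constants give N_0 = 5, and each function symbol of arity r contributes N_{k-1}^r new terms at level k: N_k = 5 + N_{k-1}^2 + N_{k-1}^2 + N_{k-1}.
N_0 = 5
N_1 = 5 + 5^2 + 5^2 + 5 = 60
N_2 = 5 + 60^2 + 60^2 + 60 = 7265
Terms of depth exactly 2: N_2 − N_1 = 7265 − 60 = 7205.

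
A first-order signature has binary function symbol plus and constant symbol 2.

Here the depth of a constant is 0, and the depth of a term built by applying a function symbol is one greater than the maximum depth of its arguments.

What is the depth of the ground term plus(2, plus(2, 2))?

2

depth(plus(2, 2)) = 1 + max(0, 0) = 1
depth(plus(2, plus(2, 2))) = 1 + max(0, 1) = 2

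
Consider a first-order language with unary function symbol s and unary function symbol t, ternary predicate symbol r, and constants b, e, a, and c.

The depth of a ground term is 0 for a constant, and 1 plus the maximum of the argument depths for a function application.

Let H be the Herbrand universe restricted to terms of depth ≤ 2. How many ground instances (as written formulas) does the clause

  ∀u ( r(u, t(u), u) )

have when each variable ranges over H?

Ground terms of depth ≤ 2:
  If N_k denotes the number of depth-≤k ground terms, the 4 constants give N_0 = 4, and each function symbol of arity r contributes N_{k-1}^r new terms at level k: N_k = 4 + N_{k-1} + N_{k-1}.
  N_0 = 4
  N_1 = 4 + 4 + 4 = 12
  N_2 = 4 + 12 + 12 = 28
So there are 28 ground terms available for substitution.
There is 1 variable to instantiate (u),  occurring in at least one literal, so different choices give different ground instances.
Number of ground instances = 28.

28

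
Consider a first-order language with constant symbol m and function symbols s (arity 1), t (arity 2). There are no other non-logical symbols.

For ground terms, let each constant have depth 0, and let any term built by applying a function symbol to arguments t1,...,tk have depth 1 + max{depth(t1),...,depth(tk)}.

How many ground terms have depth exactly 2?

10

Let N_k = |{terms of depth ≤ k}|. Then N_0 = 1 and N_k = 1 + N_{k-1} + N_{k-1}^2 for k ≥ 1 (one summand per function symbol, arity giving the exponent).
N_0 = 1
N_1 = 1 + 1 + 1^2 = 3
N_2 = 1 + 3 + 3^2 = 13
Terms of depth exactly 2: N_2 − N_1 = 13 − 3 = 10.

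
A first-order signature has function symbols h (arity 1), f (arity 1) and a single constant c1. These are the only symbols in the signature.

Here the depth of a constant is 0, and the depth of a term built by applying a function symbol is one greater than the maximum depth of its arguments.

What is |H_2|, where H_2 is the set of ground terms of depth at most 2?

7

Write N_k for the number of ground terms of depth ≤ k. A term of depth ≤ k is either a constant or a function symbol applied to arguments of depth ≤ k−1, so N_k = 1 + N_{k-1} + N_{k-1}.
N_0 = 1
N_1 = 1 + 1 + 1 = 3
N_2 = 1 + 3 + 3 = 7
Explicitly: c1, h(c1), h(h(c1)), h(f(c1)), f(c1), f(h(c1)), f(f(c1)).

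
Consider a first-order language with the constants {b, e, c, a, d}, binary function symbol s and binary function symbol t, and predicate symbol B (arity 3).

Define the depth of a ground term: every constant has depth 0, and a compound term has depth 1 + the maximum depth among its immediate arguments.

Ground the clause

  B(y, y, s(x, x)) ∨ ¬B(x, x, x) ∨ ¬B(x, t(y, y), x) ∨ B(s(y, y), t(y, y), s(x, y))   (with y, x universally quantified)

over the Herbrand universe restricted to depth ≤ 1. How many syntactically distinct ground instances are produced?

Ground terms of depth ≤ 1:
  If N_k denotes the number of depth-≤k ground terms, the 5 constants give N_0 = 5, and each function symbol of arity r contributes N_{k-1}^r new terms at level k: N_k = 5 + N_{k-1}^2 + N_{k-1}^2.
  N_0 = 5
  N_1 = 5 + 5^2 + 5^2 = 55
So there are 55 ground terms available for substitution.
There are 2 variables to instantiate (y, x), each occurring in at least one literal, so different choices give different ground instances.
Number of ground instances = 55^2 = 3025.

3025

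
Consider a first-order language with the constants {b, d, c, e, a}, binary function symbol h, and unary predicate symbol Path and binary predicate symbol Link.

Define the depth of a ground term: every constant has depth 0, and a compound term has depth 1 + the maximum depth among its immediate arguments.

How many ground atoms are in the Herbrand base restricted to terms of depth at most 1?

930

First count ground terms of depth ≤ 1.
Let N_k count ground terms of depth at most k. Each non-constant term of depth ≤ k is some function symbol applied to depth-≤(k−1) arguments, giving N_k = 5 + N_{k-1}^2.
N_0 = 5
N_1 = 5 + 5^2 = 30
So |H| = 30.
Ground atoms are formed by filling each argument slot of a predicate with a term from H, so an r-ary predicate gives |H|^r atoms:
  Path: 30;  Link: 30^2 = 900
Total ground atoms: 30 + 900 = 930.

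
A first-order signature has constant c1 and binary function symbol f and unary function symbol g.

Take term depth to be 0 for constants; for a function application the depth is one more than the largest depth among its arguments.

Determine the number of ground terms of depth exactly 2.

10

Write N_k for the number of ground terms of depth ≤ k. A term of depth ≤ k is either a constant or a function symbol applied to arguments of depth ≤ k−1, so N_k = 1 + N_{k-1}^2 + N_{k-1}.
N_0 = 1
N_1 = 1 + 1^2 + 1 = 3
N_2 = 1 + 3^2 + 3 = 13
Terms of depth exactly 2: N_2 − N_1 = 13 − 3 = 10.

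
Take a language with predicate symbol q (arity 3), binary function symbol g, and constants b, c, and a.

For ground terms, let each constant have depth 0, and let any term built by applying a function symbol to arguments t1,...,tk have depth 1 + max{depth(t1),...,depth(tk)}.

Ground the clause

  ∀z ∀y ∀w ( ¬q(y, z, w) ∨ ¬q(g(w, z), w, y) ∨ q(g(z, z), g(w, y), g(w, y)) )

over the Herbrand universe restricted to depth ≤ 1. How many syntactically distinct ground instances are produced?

1728

Ground terms of depth ≤ 1:
  Write N_k for the number of ground terms of depth ≤ k. A term of depth ≤ k is either a constant or a function symbol applied to arguments of depth ≤ k−1, so N_k = 3 + N_{k-1}^2.
  N_0 = 3
  N_1 = 3 + 3^2 = 12
  Explicitly: b, c, a, g(b, b), g(b, c), g(b, a), g(c, b), g(c, c), g(c, a), g(a, b), g(a, c), g(a, a).
So there are 12 ground terms available for substitution.
Each of z, y, w ranges independently over the available ground terms, and distinct assignments produce distinct instances.
Number of ground instances = 12^3 = 1728.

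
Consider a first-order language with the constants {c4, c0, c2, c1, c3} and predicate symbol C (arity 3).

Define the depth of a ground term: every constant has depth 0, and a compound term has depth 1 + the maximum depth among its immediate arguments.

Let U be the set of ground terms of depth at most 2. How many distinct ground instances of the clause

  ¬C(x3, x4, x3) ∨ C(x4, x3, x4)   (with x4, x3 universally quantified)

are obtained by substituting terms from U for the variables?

25

Ground terms of depth ≤ 2:
  With no function symbols every ground term is a constant, so there are exactly 5 ground terms at every depth bound.
  N_0 = 5
  N_1 = 5
  N_2 = 5
So there are 5 ground terms available for substitution.
Each of x4, x3 ranges independently over the available ground terms, and distinct assignments produce distinct instances.
Number of ground instances = 5^2 = 25.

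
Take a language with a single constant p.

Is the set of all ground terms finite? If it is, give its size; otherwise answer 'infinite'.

1

There are no function symbols, so the only ground term is the single constant.
The Herbrand universe is {p}, finite with 1 element.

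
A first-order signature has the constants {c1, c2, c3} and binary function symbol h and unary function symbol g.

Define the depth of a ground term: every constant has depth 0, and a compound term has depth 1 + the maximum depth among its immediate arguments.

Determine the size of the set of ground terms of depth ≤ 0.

3

If N_k denotes the number of depth-≤k ground terms, the 3 constants give N_0 = 3, and each function symbol of arity r contributes N_{k-1}^r new terms at level k: N_k = 3 + N_{k-1}^2 + N_{k-1}.
N_0 = 3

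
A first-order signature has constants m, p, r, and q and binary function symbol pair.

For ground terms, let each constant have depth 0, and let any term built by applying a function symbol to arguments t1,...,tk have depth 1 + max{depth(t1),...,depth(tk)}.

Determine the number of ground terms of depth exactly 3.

162816

Write N_k for the number of ground terms of depth ≤ k. A term of depth ≤ k is either a constant or a function symbol applied to arguments of depth ≤ k−1, so N_k = 4 + N_{k-1}^2.
N_0 = 4
N_1 = 4 + 4^2 = 20
N_2 = 4 + 20^2 = 404
N_3 = 4 + 404^2 = 163220
Terms of depth exactly 3: N_3 − N_2 = 163220 − 404 = 162816.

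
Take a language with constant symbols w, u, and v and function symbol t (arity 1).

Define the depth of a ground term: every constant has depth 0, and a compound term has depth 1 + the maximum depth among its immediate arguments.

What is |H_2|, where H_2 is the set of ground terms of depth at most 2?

Write N_k for the number of ground terms of depth ≤ k. A term of depth ≤ k is either a constant or a function symbol applied to arguments of depth ≤ k−1, so N_k = 3 + N_{k-1}.
N_0 = 3
N_1 = 3 + 3 = 6
N_2 = 3 + 6 = 9

9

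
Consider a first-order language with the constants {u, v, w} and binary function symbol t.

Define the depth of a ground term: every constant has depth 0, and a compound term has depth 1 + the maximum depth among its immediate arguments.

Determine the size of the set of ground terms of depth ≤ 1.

12

If N_k denotes the number of depth-≤k ground terms, the 3 constants give N_0 = 3, and each function symbol of arity r contributes N_{k-1}^r new terms at level k: N_k = 3 + N_{k-1}^2.
N_0 = 3
N_1 = 3 + 3^2 = 12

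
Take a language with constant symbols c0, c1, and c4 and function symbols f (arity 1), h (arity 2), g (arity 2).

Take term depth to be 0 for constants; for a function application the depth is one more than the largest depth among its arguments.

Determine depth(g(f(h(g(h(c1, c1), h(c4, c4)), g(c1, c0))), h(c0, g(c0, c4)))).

depth(h(c1, c1)) = 1 + max(0, 0) = 1
depth(h(c4, c4)) = 1 + max(0, 0) = 1
depth(g(h(c1, c1), h(c4, c4))) = 1 + max(1, 1) = 2
depth(g(c1, c0)) = 1 + max(0, 0) = 1
depth(h(g(h(c1, c1), h(c4, c4)), g(c1, c0))) = 1 + max(2, 1) = 3
depth(f(h(g(h(c1, c1), h(c4, c4)), g(c1, c0)))) = 1 + depth(h(g(h(c1, c1), h(c4, c4)), g(c1, c0))) = 1 + 3 = 4
depth(g(c0, c4)) = 1 + max(0, 0) = 1
depth(h(c0, g(c0, c4))) = 1 + max(0, 1) = 2
depth(g(f(h(g(h(c1, c1), h(c4, c4)), g(c1, c0))), h(c0, g(c0, c4)))) = 1 + max(4, 2) = 5

5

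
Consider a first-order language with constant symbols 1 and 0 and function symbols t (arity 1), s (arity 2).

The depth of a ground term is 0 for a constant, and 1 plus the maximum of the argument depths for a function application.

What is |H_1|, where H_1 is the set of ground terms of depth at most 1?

8

Write N_k for the number of ground terms of depth ≤ k. A term of depth ≤ k is either a constant or a function symbol applied to arguments of depth ≤ k−1, so N_k = 2 + N_{k-1} + N_{k-1}^2.
N_0 = 2
N_1 = 2 + 2 + 2^2 = 8
Explicitly: 1, 0, t(1), t(0), s(1, 1), s(1, 0), s(0, 1), s(0, 0).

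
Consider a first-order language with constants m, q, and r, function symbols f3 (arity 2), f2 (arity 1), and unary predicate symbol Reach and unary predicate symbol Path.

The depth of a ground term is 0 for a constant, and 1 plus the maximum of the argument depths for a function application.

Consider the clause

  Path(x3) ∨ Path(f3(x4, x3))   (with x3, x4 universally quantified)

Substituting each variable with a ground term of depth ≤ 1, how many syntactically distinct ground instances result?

225

Ground terms of depth ≤ 1:
  Let N_k = |{terms of depth ≤ k}|. Then N_0 = 3 and N_k = 3 + N_{k-1}^2 + N_{k-1} for k ≥ 1 (one summand per function symbol, arity giving the exponent).
  N_0 = 3
  N_1 = 3 + 3^2 + 3 = 15
So there are 15 ground terms available for substitution.
The body mentions every one of the 2 quantified variables; since ground terms form a free algebra, no two substitutions collapse to the same formula.
Number of ground instances = 15^2 = 225.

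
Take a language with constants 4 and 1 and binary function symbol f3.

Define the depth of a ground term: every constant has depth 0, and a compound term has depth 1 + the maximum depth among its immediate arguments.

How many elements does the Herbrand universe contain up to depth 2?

38

Count level by level. With function symbols f3/2, the terms of depth ≤ k are the 2 constants together with each function applied to depth-≤(k−1) tuples, so N_k = 2 + N_{k-1}^2.
N_0 = 2
N_1 = 2 + 2^2 = 6
N_2 = 2 + 6^2 = 38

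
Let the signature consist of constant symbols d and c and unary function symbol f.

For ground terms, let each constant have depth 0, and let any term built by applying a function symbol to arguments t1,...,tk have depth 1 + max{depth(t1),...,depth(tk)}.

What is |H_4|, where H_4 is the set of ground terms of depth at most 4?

Count level by level. With function symbols f/1, the terms of depth ≤ k are the 2 constants together with each function applied to depth-≤(k−1) tuples, so N_k = 2 + N_{k-1}.
N_0 = 2
N_1 = 2 + 2 = 4
N_2 = 2 + 4 = 6
N_3 = 2 + 6 = 8
N_4 = 2 + 8 = 10

10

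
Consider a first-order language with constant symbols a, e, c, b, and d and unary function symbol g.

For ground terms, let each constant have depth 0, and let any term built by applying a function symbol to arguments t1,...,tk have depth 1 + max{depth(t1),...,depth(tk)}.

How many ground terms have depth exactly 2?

5

Let N_k count ground terms of depth at most k. Each non-constant term of depth ≤ k is some function symbol applied to depth-≤(k−1) arguments, giving N_k = 5 + N_{k-1}.
N_0 = 5
N_1 = 5 + 5 = 10
N_2 = 5 + 10 = 15
Terms of depth exactly 2: N_2 − N_1 = 15 − 10 = 5.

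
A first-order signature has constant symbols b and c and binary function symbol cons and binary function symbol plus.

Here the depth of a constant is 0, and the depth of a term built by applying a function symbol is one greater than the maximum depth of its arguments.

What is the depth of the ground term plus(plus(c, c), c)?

2

depth(plus(c, c)) = 1 + max(0, 0) = 1
depth(plus(plus(c, c), c)) = 1 + max(1, 0) = 2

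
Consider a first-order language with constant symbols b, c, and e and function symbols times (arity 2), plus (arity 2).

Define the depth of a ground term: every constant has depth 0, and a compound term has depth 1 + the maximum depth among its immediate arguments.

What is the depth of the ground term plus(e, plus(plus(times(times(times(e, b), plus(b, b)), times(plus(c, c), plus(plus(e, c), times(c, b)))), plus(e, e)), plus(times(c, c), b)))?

7

depth(times(e, b)) = 1 + max(0, 0) = 1
depth(plus(b, b)) = 1 + max(0, 0) = 1
depth(times(times(e, b), plus(b, b))) = 1 + max(1, 1) = 2
depth(plus(c, c)) = 1 + max(0, 0) = 1
depth(plus(e, c)) = 1 + max(0, 0) = 1
depth(times(c, b)) = 1 + max(0, 0) = 1
depth(plus(plus(e, c), times(c, b))) = 1 + max(1, 1) = 2
depth(times(plus(c, c), plus(plus(e, c), times(c, b)))) = 1 + max(1, 2) = 3
depth(times(times(times(e, b), plus(b, b)), times(plus(c, c), plus(plus(e, c), times(c, b))))) = 1 + max(2, 3) = 4
depth(plus(e, e)) = 1 + max(0, 0) = 1
depth(plus(times(times(times(e, b), plus(b, b)), times(plus(c, c), plus(plus(e, c), times(c, b)))), plus(e, e))) = 1 + max(4, 1) = 5
depth(times(c, c)) = 1 + max(0, 0) = 1
depth(plus(times(c, c), b)) = 1 + max(1, 0) = 2
depth(plus(plus(times(times(times(e, b), plus(b, b)), times(plus(c, c), plus(plus(e, c), times(c, b)))), plus(e, e)), plus(times(c, c), b))) = 1 + max(5, 2) = 6
depth(plus(e, plus(plus(times(times(times(e, b), plus(b, b)), times(plus(c, c), plus(plus(e, c), times(c, b)))), plus(e, e)), plus(times(c, c), b)))) = 1 + max(0, 6) = 7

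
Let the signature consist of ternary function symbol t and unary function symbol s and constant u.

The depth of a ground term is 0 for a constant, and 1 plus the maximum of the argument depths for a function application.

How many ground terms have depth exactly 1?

2

If N_k denotes the number of depth-≤k ground terms, the 1 constant gives N_0 = 1, and each function symbol of arity r contributes N_{k-1}^r new terms at level k: N_k = 1 + N_{k-1}^3 + N_{k-1}.
N_0 = 1
N_1 = 1 + 1^3 + 1 = 3
Terms of depth exactly 1: N_1 − N_0 = 3 − 1 = 2.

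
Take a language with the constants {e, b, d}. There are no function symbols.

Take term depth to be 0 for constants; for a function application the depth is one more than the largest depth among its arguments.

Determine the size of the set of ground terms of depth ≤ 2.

3

With no function symbols every ground term is a constant, so there are exactly 3 ground terms at every depth bound.
N_0 = 3
N_1 = 3
N_2 = 3
Explicitly: e, b, d.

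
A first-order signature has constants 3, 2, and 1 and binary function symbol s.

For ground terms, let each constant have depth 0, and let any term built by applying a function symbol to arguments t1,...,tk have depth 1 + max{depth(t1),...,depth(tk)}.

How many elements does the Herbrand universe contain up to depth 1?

12

Let N_k = |{terms of depth ≤ k}|. Then N_0 = 3 and N_k = 3 + N_{k-1}^2 for k ≥ 1 (one summand per function symbol, arity giving the exponent).
N_0 = 3
N_1 = 3 + 3^2 = 12
Explicitly: 3, 2, 1, s(3, 3), s(3, 2), s(3, 1), s(2, 3), s(2, 2), s(2, 1), s(1, 3), s(1, 2), s(1, 1).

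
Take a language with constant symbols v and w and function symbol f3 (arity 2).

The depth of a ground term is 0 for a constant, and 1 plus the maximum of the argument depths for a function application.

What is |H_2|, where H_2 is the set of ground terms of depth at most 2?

38

Let N_k count ground terms of depth at most k. Each non-constant term of depth ≤ k is some function symbol applied to depth-≤(k−1) arguments, giving N_k = 2 + N_{k-1}^2.
N_0 = 2
N_1 = 2 + 2^2 = 6
N_2 = 2 + 6^2 = 38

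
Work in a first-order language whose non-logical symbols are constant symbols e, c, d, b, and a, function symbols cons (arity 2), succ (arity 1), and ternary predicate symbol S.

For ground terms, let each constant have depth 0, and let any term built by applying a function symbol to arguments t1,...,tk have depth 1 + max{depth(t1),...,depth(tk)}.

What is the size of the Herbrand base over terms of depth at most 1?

First count ground terms of depth ≤ 1.
Let N_k = |{terms of depth ≤ k}|. Then N_0 = 5 and N_k = 5 + N_{k-1}^2 + N_{k-1} for k ≥ 1 (one summand per function symbol, arity giving the exponent).
N_0 = 5
N_1 = 5 + 5^2 + 5 = 35
So |H| = 35.
Ground atoms are formed by filling each argument slot of a predicate with a term from H, so an r-ary predicate gives |H|^r atoms:
  S: 35^3 = 42875
Total ground atoms: 42875.

42875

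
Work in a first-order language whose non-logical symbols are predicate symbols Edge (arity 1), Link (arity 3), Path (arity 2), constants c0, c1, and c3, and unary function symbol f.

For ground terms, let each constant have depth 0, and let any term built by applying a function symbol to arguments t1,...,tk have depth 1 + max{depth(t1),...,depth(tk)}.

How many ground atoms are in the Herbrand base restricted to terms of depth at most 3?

First count ground terms of depth ≤ 3.
Count level by level. With function symbols f/1, the terms of depth ≤ k are the 3 constants together with each function applied to depth-≤(k−1) tuples, so N_k = 3 + N_{k-1}.
N_0 = 3
N_1 = 3 + 3 = 6
N_2 = 3 + 6 = 9
N_3 = 3 + 9 = 12
Explicitly: c0, c1, c3, f(c0), f(c1), f(c3), f(f(c0)), f(f(c1)), f(f(c3)), f(f(f(c0))), f(f(f(c1))), f(f(f(c3))).
So |H| = 12.
A ground atom is a predicate applied to a tuple of terms from H, so the count is the sum over predicates of |H|^arity:
  Edge: 12;  Link: 12^3 = 1728;  Path: 12^2 = 144
Total ground atoms: 12 + 1728 + 144 = 1884.

1884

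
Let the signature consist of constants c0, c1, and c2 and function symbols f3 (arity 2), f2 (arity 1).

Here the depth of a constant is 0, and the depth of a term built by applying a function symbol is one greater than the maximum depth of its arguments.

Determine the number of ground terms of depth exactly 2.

228

Let N_k = |{terms of depth ≤ k}|. Then N_0 = 3 and N_k = 3 + N_{k-1}^2 + N_{k-1} for k ≥ 1 (one summand per function symbol, arity giving the exponent).
N_0 = 3
N_1 = 3 + 3^2 + 3 = 15
N_2 = 3 + 15^2 + 15 = 243
Terms of depth exactly 2: N_2 − N_1 = 243 − 15 = 228.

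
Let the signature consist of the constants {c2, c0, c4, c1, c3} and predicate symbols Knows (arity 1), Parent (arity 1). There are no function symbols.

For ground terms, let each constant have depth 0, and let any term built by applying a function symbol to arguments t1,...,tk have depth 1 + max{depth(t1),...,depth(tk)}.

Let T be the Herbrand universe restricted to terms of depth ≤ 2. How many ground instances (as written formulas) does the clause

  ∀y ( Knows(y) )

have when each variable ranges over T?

Ground terms of depth ≤ 2:
  With no function symbols every ground term is a constant, so there are exactly 5 ground terms at every depth bound.
  N_0 = 5
  N_1 = 5
  N_2 = 5
So there are 5 ground terms available for substitution.
The variable y ranges independently over the available ground terms, and distinct assignments produce distinct instances.
Number of ground instances = 5.

5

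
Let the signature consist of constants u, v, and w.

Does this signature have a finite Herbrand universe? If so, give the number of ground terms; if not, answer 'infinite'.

There are no function symbols, so every ground term is one of the 3 constants.
The Herbrand universe is {u, v, w}, which is finite with 3 elements.

3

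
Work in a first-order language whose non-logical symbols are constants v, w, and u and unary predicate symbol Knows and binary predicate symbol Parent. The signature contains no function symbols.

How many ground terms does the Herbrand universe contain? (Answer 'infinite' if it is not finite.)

There are no function symbols, so every ground term is one of the 3 constants.
The Herbrand universe is {v, w, u}, which is finite with 3 elements.

3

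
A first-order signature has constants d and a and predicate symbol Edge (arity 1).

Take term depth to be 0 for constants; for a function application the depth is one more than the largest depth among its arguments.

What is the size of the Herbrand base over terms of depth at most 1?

First count ground terms of depth ≤ 1.
With no function symbols every ground term is a constant, so there are exactly 2 ground terms at every depth bound.
N_0 = 2
N_1 = 2
Explicitly: d, a.
So |H| = 2.
For each predicate symbol, the number of ground atoms is |H| raised to its arity; summing:
  Edge: 2
Total ground atoms: 2.

2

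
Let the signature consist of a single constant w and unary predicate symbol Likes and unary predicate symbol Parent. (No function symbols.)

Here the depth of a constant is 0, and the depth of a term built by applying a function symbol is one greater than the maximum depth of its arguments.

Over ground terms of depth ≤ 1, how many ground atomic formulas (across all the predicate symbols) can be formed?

First count ground terms of depth ≤ 1.
With no function symbols every ground term is a constant, so there is exactly 1 ground term at every depth bound.
N_0 = 1
N_1 = 1
Explicitly: w.
So |H| = 1.
A ground atom is a predicate applied to a tuple of terms from H, so the count is the sum over predicates of |H|^arity:
  Likes: 1;  Parent: 1
Total ground atoms: 1 + 1 = 2.

2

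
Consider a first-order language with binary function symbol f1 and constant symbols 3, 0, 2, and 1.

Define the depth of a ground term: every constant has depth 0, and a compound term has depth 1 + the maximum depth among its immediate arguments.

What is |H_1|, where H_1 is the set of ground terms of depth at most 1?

20

Let N_k = |{terms of depth ≤ k}|. Then N_0 = 4 and N_k = 4 + N_{k-1}^2 for k ≥ 1 (one summand per function symbol, arity giving the exponent).
N_0 = 4
N_1 = 4 + 4^2 = 20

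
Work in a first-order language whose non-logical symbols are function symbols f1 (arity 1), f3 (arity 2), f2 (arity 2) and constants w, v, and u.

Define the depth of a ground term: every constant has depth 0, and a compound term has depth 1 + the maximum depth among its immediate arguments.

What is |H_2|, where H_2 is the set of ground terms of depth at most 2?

Let N_k = |{terms of depth ≤ k}|. Then N_0 = 3 and N_k = 3 + N_{k-1} + N_{k-1}^2 + N_{k-1}^2 for k ≥ 1 (one summand per function symbol, arity giving the exponent).
N_0 = 3
N_1 = 3 + 3 + 3^2 + 3^2 = 24
N_2 = 3 + 24 + 24^2 + 24^2 = 1179

1179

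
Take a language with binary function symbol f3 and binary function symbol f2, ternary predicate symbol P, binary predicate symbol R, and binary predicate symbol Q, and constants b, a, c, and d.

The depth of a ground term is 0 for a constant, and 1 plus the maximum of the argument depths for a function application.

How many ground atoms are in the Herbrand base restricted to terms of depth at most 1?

49248

First count ground terms of depth ≤ 1.
Let N_k count ground terms of depth at most k. Each non-constant term of depth ≤ k is some function symbol applied to depth-≤(k−1) arguments, giving N_k = 4 + N_{k-1}^2 + N_{k-1}^2.
N_0 = 4
N_1 = 4 + 4^2 + 4^2 = 36
So |H| = 36.
Ground atoms are formed by filling each argument slot of a predicate with a term from H, so an r-ary predicate gives |H|^r atoms:
  P: 36^3 = 46656;  R: 36^2 = 1296;  Q: 36^2 = 1296
Total ground atoms: 46656 + 1296 + 1296 = 49248.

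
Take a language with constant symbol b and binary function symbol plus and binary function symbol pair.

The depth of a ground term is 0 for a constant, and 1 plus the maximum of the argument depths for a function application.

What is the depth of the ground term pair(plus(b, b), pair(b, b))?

depth(plus(b, b)) = 1 + max(0, 0) = 1
depth(pair(b, b)) = 1 + max(0, 0) = 1
depth(pair(plus(b, b), pair(b, b))) = 1 + max(1, 1) = 2

2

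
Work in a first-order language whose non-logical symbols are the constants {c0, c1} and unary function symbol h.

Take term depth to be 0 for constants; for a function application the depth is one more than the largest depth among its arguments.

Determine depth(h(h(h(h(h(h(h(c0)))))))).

7

depth(h(c0)) = 1 + depth(c0) = 1 + 0 = 1
depth(h(h(c0))) = 1 + depth(h(c0)) = 1 + 1 = 2
depth(h(h(h(c0)))) = 1 + depth(h(h(c0))) = 1 + 2 = 3
depth(h(h(h(h(c0))))) = 1 + depth(h(h(h(c0)))) = 1 + 3 = 4
depth(h(h(h(h(h(c0)))))) = 1 + depth(h(h(h(h(c0))))) = 1 + 4 = 5
depth(h(h(h(h(h(h(c0))))))) = 1 + depth(h(h(h(h(h(c0)))))) = 1 + 5 = 6
depth(h(h(h(h(h(h(h(c0)))))))) = 1 + depth(h(h(h(h(h(h(c0))))))) = 1 + 6 = 7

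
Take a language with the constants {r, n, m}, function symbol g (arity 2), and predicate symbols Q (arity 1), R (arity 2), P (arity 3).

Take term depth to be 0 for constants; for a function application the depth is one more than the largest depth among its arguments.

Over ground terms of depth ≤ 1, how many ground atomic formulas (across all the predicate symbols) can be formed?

1884

First count ground terms of depth ≤ 1.
Let N_k = |{terms of depth ≤ k}|. Then N_0 = 3 and N_k = 3 + N_{k-1}^2 for k ≥ 1 (one summand per function symbol, arity giving the exponent).
N_0 = 3
N_1 = 3 + 3^2 = 12
Explicitly: r, n, m, g(r, r), g(r, n), g(r, m), g(n, r), g(n, n), g(n, m), g(m, r), g(m, n), g(m, m).
So |H| = 12.
Ground atoms are formed by filling each argument slot of a predicate with a term from H, so an r-ary predicate gives |H|^r atoms:
  Q: 12;  R: 12^2 = 144;  P: 12^3 = 1728
Total ground atoms: 12 + 144 + 1728 = 1884.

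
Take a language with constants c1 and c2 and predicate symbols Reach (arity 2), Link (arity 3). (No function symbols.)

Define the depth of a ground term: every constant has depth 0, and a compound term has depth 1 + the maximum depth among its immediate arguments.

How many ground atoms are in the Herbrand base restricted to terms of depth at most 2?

First count ground terms of depth ≤ 2.
With no function symbols every ground term is a constant, so there are exactly 2 ground terms at every depth bound.
N_0 = 2
N_1 = 2
N_2 = 2
So |H| = 2.
A ground atom is a predicate applied to a tuple of terms from H, so the count is the sum over predicates of |H|^arity:
  Reach: 2^2 = 4;  Link: 2^3 = 8
Total ground atoms: 4 + 8 = 12.

12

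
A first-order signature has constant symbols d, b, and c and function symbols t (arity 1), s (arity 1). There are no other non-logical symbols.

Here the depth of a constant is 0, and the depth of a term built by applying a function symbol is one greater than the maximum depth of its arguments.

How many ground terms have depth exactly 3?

Count level by level. With function symbols t/1, s/1, the terms of depth ≤ k are the 3 constants together with each function applied to depth-≤(k−1) tuples, so N_k = 3 + N_{k-1} + N_{k-1}.
N_0 = 3
N_1 = 3 + 3 + 3 = 9
N_2 = 3 + 9 + 9 = 21
N_3 = 3 + 21 + 21 = 45
Terms of depth exactly 3: N_3 − N_2 = 45 − 21 = 24.

24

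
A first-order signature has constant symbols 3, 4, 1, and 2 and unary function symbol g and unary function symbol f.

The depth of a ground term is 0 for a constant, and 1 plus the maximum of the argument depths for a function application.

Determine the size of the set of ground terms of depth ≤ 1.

Let N_k count ground terms of depth at most k. Each non-constant term of depth ≤ k is some function symbol applied to depth-≤(k−1) arguments, giving N_k = 4 + N_{k-1} + N_{k-1}.
N_0 = 4
N_1 = 4 + 4 + 4 = 12
Explicitly: 3, 4, 1, 2, g(3), g(4), g(1), g(2), f(3), f(4), f(1), f(2).

12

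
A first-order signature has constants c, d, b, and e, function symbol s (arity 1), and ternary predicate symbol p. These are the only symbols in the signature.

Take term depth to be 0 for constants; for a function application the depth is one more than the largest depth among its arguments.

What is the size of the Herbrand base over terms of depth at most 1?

512

First count ground terms of depth ≤ 1.
If N_k denotes the number of depth-≤k ground terms, the 4 constants give N_0 = 4, and each function symbol of arity r contributes N_{k-1}^r new terms at level k: N_k = 4 + N_{k-1}.
N_0 = 4
N_1 = 4 + 4 = 8
So |H| = 8.
A ground atom is a predicate applied to a tuple of terms from H, so the count is the sum over predicates of |H|^arity:
  p: 8^3 = 512
Total ground atoms: 512.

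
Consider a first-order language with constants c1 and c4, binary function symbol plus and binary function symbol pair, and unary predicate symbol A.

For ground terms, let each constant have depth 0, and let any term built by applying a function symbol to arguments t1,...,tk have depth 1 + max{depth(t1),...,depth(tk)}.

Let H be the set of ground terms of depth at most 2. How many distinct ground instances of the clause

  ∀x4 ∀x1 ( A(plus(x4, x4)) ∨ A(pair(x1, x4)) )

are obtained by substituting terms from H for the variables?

40804

Ground terms of depth ≤ 2:
  Count level by level. With function symbols plus/2, pair/2, the terms of depth ≤ k are the 2 constants together with each function applied to depth-≤(k−1) tuples, so N_k = 2 + N_{k-1}^2 + N_{k-1}^2.
  N_0 = 2
  N_1 = 2 + 2^2 + 2^2 = 10
  N_2 = 2 + 10^2 + 10^2 = 202
So there are 202 ground terms available for substitution.
Each of x4, x1 ranges independently over the available ground terms, and distinct assignments produce distinct instances.
Number of ground instances = 202^2 = 40804.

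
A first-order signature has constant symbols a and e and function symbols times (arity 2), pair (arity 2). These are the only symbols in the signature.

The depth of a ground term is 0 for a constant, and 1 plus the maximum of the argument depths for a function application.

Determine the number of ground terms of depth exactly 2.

Let N_k = |{terms of depth ≤ k}|. Then N_0 = 2 and N_k = 2 + N_{k-1}^2 + N_{k-1}^2 for k ≥ 1 (one summand per function symbol, arity giving the exponent).
N_0 = 2
N_1 = 2 + 2^2 + 2^2 = 10
N_2 = 2 + 10^2 + 10^2 = 202
Terms of depth exactly 2: N_2 − N_1 = 202 − 10 = 192.

192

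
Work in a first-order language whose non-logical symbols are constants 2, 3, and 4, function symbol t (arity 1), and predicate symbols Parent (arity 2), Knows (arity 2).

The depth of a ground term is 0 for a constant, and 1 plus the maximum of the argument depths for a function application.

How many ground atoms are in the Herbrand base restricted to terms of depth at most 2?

162

First count ground terms of depth ≤ 2.
Let N_k = |{terms of depth ≤ k}|. Then N_0 = 3 and N_k = 3 + N_{k-1} for k ≥ 1 (one summand per function symbol, arity giving the exponent).
N_0 = 3
N_1 = 3 + 3 = 6
N_2 = 3 + 6 = 9
So |H| = 9.
Each predicate of arity r yields |H|^r ground atoms (one per choice of an r-tuple from H):
  Parent: 9^2 = 81;  Knows: 9^2 = 81
Total ground atoms: 81 + 81 = 162.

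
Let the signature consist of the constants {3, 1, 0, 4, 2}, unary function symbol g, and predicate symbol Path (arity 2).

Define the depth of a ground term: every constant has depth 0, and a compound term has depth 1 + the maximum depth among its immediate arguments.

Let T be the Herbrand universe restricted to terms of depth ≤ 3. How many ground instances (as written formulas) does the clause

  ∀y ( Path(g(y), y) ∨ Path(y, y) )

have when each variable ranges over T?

20

Ground terms of depth ≤ 3:
  Count level by level. With function symbols g/1, the terms of depth ≤ k are the 5 constants together with each function applied to depth-≤(k−1) tuples, so N_k = 5 + N_{k-1}.
  N_0 = 5
  N_1 = 5 + 5 = 10
  N_2 = 5 + 10 = 15
  N_3 = 5 + 15 = 20
So there are 20 ground terms available for substitution.
The body mentions the single quantified variable y; since ground terms form a free algebra, no two substitutions collapse to the same formula.
Number of ground instances = 20.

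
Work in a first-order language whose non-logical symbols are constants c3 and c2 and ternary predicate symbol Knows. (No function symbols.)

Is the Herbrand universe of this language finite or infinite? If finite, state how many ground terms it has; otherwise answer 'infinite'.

There are no function symbols, so every ground term is one of the 2 constants.
The Herbrand universe is {c3, c2}, which is finite with 2 elements.

2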